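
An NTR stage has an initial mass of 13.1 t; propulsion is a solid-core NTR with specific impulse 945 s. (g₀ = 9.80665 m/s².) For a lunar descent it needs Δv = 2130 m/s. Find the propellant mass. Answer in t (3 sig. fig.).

propellant mass ≈ 2.69 t

v_e = Isp · g₀ = 945 × 9.80665 = 9267.3 m/s.
m₀/m_f = exp(Δv / v_e) = exp(2130 / 9267.3) = exp(0.2298) = 1.2584.
m_f = 13.1 / 1.2584 = 10.41 t, so propellant = m₀ − m_f = 13.1 − 10.41 = 2.69 t.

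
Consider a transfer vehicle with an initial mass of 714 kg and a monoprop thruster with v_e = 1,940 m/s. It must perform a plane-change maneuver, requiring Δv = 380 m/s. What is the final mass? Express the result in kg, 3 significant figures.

From the ideal rocket equation, m₀/m_f = exp(Δv / v_e) = exp(380 / 1940.0) = exp(0.1959) = 1.2164.
m_f = m₀ / 1.2164 = 714 / 1.2164 = 586.978 kg.

final mass ≈ 587 kg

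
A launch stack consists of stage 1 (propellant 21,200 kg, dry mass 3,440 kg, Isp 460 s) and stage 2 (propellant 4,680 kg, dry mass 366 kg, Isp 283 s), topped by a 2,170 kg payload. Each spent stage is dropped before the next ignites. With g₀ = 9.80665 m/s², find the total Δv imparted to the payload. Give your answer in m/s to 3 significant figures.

Δv ≈ 7840 m/s

Ignition mass of stage 1 = 21,200+3,440 + 4,680+366 + 2,170 = 31,856 kg.
Stage 1: m₀ = 31,856 kg, m_f = 31,856 − 21,200 = 10,656 kg; Δv = 460×9.80665×ln(2.989) = 4511.1×1.0951 ≈ 4940 m/s.
Stage 2: m₀ = 7,216 kg, m_f = 7,216 − 4,680 = 2,536 kg; Δv = 283×9.80665×ln(2.845) = 2775.3×1.0457 ≈ 2902 m/s.
Total Δv = 4940 + 2902 = 7842 m/s.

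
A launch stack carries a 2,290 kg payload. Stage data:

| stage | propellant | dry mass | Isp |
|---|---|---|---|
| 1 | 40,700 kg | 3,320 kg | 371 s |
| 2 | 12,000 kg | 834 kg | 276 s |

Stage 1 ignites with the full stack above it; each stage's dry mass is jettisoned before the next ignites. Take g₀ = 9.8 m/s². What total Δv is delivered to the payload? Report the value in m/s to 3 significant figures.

Δv ≈ 8500 m/s

Ignition mass of stage 1 = 40,700+3,320 + 12,000+834 + 2,290 = 59,144 kg.
Stage 1: m₀ = 59,144 kg, m_f = 59,144 − 40,700 = 18,444 kg; Δv = 371×9.8×ln(3.207) = 3635.8×1.1652 ≈ 4237 m/s.
Stage 2: m₀ = 15,124 kg, m_f = 15,124 − 12,000 = 3,124 kg; Δv = 276×9.8×ln(4.841) = 2704.8×1.5772 ≈ 4266 m/s.
Total Δv = 4237 + 4266 = 8503 m/s.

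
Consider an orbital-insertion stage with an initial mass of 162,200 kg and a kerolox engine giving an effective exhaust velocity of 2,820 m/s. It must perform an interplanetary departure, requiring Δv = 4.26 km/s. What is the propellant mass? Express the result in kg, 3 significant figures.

propellant mass ≈ 126000 kg

By the Tsiolkovsky rocket equation, m₀/m_f = exp(Δv / v_e) = exp(4260 / 2820.0) = exp(1.5106) = 4.5296.
m_f = 162,200 / 4.5296 = 35,808.9 kg, so propellant = m₀ − m_f = 162,200 − 35,808.9 = 126,391.1 kg.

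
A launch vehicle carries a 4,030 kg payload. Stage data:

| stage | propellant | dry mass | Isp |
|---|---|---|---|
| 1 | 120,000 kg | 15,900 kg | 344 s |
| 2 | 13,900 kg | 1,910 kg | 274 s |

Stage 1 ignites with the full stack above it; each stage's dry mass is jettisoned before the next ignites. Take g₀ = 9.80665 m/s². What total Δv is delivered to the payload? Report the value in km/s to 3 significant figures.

Δv ≈ 8.21 km/s

Ignition mass of stage 1 = 120,000+15,900 + 13,900+1,910 + 4,030 = 155,740 kg.
Stage 1: m₀ = 155,740 kg, m_f = 155,740 − 120,000 = 35,740 kg; Δv = 344×9.80665×ln(4.358) = 3373.5×1.4719 ≈ 4965 m/s.
Stage 2: m₀ = 19,840 kg, m_f = 19,840 − 13,900 = 5,940 kg; Δv = 274×9.80665×ln(3.34) = 2687.0×1.2060 ≈ 3241 m/s.
Total Δv = 4965 + 3241 = 8206 m/s.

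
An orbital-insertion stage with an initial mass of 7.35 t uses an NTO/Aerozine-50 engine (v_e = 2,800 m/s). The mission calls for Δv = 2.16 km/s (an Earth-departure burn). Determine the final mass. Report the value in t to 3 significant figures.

From the ideal rocket equation, m₀/m_f = exp(Δv / v_e) = exp(2160 / 2800.0) = exp(0.7714) = 2.1629.
m_f = m₀ / 2.1629 = 7.35 / 2.1629 = 3.39822 t.

final mass ≈ 3.40 t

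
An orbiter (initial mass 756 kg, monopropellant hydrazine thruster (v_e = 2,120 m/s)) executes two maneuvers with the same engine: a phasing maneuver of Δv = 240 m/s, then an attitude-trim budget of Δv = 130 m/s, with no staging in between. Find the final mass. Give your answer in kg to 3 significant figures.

After the first burn: m = 756 × exp(−240/2120.0) = 756 × 0.89297 = 675.085 kg.
After the second burn: m = 675.085 × exp(−130/2120.0) = 675.085 × 0.94052 = 634.931 kg.

final mass ≈ 635 kg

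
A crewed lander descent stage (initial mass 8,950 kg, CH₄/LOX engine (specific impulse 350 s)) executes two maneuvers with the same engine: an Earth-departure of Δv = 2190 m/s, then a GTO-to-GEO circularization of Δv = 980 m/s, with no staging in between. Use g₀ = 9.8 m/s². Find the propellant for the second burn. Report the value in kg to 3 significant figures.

propellant for the second burn ≈ 1170 kg

v_e = Isp · g₀ = 350 × 9.8 = 3430.0 m/s.
After the first burn: m = 8950 × exp(−2190/3430.0) = 8950 × 0.52809 = 4,726.41 kg.
After the second burn: m = 4,726.41 × exp(−980/3430.0) = 4,726.41 × 0.75148 = 3,551.8 kg.
Second-burn propellant = 4,726.41 − 3,551.8 = 1,174.61 kg.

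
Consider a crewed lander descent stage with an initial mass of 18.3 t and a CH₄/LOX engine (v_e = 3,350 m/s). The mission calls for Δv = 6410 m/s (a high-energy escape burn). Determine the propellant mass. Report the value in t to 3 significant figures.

m₀/m_f = exp(Δv / v_e) = exp(6410 / 3350.0) = exp(1.9134) = 6.7763.
m_f = 18.3 / 6.7763 = 2.70059 t, so propellant = m₀ − m_f = 18.3 − 2.70059 = 15.59941 t.

propellant mass ≈ 15.6 t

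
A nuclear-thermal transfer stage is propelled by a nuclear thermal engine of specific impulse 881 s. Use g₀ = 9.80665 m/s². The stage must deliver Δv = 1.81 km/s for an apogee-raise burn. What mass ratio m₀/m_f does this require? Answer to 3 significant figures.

v_e = Isp · g₀ = 881 × 9.80665 = 8639.7 m/s.
m₀/m_f = exp(Δv / v_e) = exp(1810 / 8639.7) = exp(0.2095) = 1.2331.

mass ratio ≈ 1.23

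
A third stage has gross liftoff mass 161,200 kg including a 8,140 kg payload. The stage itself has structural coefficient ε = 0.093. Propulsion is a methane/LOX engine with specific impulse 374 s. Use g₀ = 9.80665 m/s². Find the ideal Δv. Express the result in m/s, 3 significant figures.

Δv ≈ 7240 m/s

Stage wet mass = m₀ − payload = 161,200 − 8,140 = 153,060 kg.
Stage dry mass = ε × stage wet mass = 0.093 × 153,060 = 14,234.6 kg.
Burnout mass m_f = stage dry + payload = 14,234.6 + 8,140 = 22,374.6 kg.
v_e = Isp · g₀ = 374 × 9.80665 = 3667.7 m/s.
By the Tsiolkovsky rocket equation, Δv = v_e · ln(161,200/22,374.6) = 3667.7 × ln(7.205) = 3667.7 × 1.9747 ≈ 7243 m/s.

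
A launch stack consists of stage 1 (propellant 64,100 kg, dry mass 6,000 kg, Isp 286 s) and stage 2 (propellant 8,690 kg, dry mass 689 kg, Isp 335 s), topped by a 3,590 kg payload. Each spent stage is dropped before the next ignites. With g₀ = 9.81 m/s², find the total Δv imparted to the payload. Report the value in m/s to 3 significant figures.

Δv ≈ 7790 m/s

Ignition mass of stage 1 = 64,100+6,000 + 8,690+689 + 3,590 = 83,069 kg.
Stage 1: m₀ = 83,069 kg, m_f = 83,069 − 64,100 = 18,969 kg; Δv = 286×9.81×ln(4.379) = 2805.7×1.4769 ≈ 4144 m/s.
Stage 2: m₀ = 12,969 kg, m_f = 12,969 − 8,690 = 4,279 kg; Δv = 335×9.81×ln(3.031) = 3286.4×1.1088 ≈ 3644 m/s.
Total Δv = 4144 + 3644 = 7788 m/s.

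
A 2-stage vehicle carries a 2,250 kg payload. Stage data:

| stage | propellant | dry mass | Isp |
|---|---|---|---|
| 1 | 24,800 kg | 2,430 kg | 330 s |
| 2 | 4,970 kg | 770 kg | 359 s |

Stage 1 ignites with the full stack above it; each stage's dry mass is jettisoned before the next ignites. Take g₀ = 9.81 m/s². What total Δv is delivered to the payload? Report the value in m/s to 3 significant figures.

Δv ≈ 7370 m/s

Ignition mass of stage 1 = 24,800+2,430 + 4,970+770 + 2,250 = 35,220 kg.
Stage 1: m₀ = 35,220 kg, m_f = 35,220 − 24,800 = 10,420 kg; Δv = 330×9.81×ln(3.38) = 3237.3×1.2179 ≈ 3943 m/s.
Stage 2: m₀ = 7,990 kg, m_f = 7,990 − 4,970 = 3,020 kg; Δv = 359×9.81×ln(2.646) = 3521.8×0.9729 ≈ 3426 m/s.
Total Δv = 3943 + 3426 = 7369 m/s.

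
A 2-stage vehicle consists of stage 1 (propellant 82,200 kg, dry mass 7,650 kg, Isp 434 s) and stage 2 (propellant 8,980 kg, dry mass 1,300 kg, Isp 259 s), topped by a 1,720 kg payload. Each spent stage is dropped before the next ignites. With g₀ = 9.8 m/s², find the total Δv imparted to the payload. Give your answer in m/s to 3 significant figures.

Δv ≈ 10500 m/s

Ignition mass of stage 1 = 82,200+7,650 + 8,980+1,300 + 1,720 = 101,850 kg.
Stage 1: m₀ = 101,850 kg, m_f = 101,850 − 82,200 = 19,650 kg; Δv = 434×9.8×ln(5.183) = 4253.2×1.6454 ≈ 6998 m/s.
Stage 2: m₀ = 12,000 kg, m_f = 12,000 − 8,980 = 3,020 kg; Δv = 259×9.8×ln(3.974) = 2538.2×1.3796 ≈ 3502 m/s.
Total Δv = 6998 + 3502 = 10500 m/s.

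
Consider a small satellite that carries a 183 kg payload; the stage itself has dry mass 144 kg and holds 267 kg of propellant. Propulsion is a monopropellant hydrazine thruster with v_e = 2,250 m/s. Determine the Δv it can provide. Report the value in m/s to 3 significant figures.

m₀ = payload + dry + propellant = 183 + 144 + 267 = 594 kg.
m_f = payload + dry = 183 + 144 = 327 kg.
By the Tsiolkovsky rocket equation, Δv = v_e · ln(m₀/m_f) = 2250.0 × ln(1.817) = 2250.0 × 0.5969 ≈ 1343.1 m/s.

Δv ≈ 1340 m/s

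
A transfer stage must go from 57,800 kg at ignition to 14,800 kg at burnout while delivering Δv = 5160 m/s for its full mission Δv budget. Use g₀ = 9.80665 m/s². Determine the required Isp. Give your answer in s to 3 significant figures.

ln(m₀/m_f) = ln(57800/14800) = ln(3.905) = 1.3624.
Rocket equation: v_e = Δv / ln(m₀/m_f) = 5160 / 1.3624 = 3787.5 m/s.
Isp = v_e / g₀ = 3787.5 / 9.80665 = 386.2 s.

Isp ≈ 386 s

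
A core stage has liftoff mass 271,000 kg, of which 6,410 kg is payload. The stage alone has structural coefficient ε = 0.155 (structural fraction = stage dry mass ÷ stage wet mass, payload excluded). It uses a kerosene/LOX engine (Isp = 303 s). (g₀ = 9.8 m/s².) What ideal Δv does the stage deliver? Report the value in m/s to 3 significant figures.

Stage wet mass = m₀ − payload = 271,000 − 6,410 = 264,590 kg.
Stage dry mass = ε × stage wet mass = 0.155 × 264,590 = 41,011.5 kg.
Burnout mass m_f = stage dry + payload = 41,011.5 + 6,410 = 47,421.5 kg.
v_e = Isp · g₀ = 303 × 9.8 = 2969.4 m/s.
By the Tsiolkovsky rocket equation, Δv = v_e · ln(271,000/47,421.5) = 2969.4 × ln(5.715) = 2969.4 × 1.7430 ≈ 5176 m/s.

Δv ≈ 5180 m/s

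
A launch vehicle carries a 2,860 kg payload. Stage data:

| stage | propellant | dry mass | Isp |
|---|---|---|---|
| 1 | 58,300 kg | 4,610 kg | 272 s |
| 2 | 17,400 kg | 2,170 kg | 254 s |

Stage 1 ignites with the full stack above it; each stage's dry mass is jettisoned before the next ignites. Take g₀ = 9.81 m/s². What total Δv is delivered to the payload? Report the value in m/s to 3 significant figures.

Ignition mass of stage 1 = 58,300+4,610 + 17,400+2,170 + 2,860 = 85,340 kg.
Stage 1: m₀ = 85,340 kg, m_f = 85,340 − 58,300 = 27,040 kg; Δv = 272×9.81×ln(3.156) = 2668.3×1.1493 ≈ 3067 m/s.
Stage 2: m₀ = 22,430 kg, m_f = 22,430 − 17,400 = 5,030 kg; Δv = 254×9.81×ln(4.459) = 2491.7×1.4950 ≈ 3725 m/s.
Total Δv = 3067 + 3725 = 6792 m/s.

Δv ≈ 6790 m/s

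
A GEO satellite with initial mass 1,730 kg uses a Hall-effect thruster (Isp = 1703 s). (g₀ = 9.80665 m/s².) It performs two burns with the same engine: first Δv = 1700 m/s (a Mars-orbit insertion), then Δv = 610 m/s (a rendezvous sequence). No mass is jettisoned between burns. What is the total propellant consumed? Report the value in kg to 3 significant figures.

total propellant consumed ≈ 223 kg

v_e = Isp · g₀ = 1703 × 9.80665 = 16700.7 m/s.
After the first burn: m = 1730 × exp(−1700/16700.7) = 1730 × 0.90322 = 1,562.57 kg.
After the second burn: m = 1,562.57 × exp(−610/16700.7) = 1,562.57 × 0.96413 = 1,506.52 kg.
Total propellant = m₀ − m_final = 1730 − 1,506.52 = 223.48 kg.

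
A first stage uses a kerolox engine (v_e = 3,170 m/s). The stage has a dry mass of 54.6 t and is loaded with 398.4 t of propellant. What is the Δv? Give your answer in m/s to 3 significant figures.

m₀ = m_dry + m_prop = 54.6 + 398.4 = 453 t.
Δv = v_e · ln(m₀/m_f) = 3170.0 × ln(8.297) = 3170.0 × 2.1159 ≈ 6707.3 m/s.

Δv ≈ 6710 m/s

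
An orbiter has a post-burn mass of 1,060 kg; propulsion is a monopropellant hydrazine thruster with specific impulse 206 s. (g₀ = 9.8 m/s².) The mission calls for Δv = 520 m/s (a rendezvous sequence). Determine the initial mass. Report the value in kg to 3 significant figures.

v_e = Isp · g₀ = 206 × 9.8 = 2018.8 m/s.
m₀/m_f = exp(Δv / v_e) = exp(520 / 2018.8) = exp(0.2576) = 1.2938.
m₀ = m_f × 1.2938 = 1,060 × 1.2938 = 1,371.43 kg.

initial mass ≈ 1370 kg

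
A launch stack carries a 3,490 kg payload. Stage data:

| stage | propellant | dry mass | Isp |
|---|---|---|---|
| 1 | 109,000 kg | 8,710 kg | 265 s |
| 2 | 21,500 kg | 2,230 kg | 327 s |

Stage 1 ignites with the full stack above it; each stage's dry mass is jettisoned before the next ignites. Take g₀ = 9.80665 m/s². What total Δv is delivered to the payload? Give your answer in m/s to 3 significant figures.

Ignition mass of stage 1 = 109,000+8,710 + 21,500+2,230 + 3,490 = 144,930 kg.
Stage 1: m₀ = 144,930 kg, m_f = 144,930 − 109,000 = 35,930 kg; Δv = 265×9.80665×ln(4.034) = 2598.8×1.3947 ≈ 3624 m/s.
Stage 2: m₀ = 27,220 kg, m_f = 27,220 − 21,500 = 5,720 kg; Δv = 327×9.80665×ln(4.759) = 3206.8×1.5600 ≈ 5003 m/s.
Total Δv = 3624 + 5003 = 8627 m/s.

Δv ≈ 8630 m/s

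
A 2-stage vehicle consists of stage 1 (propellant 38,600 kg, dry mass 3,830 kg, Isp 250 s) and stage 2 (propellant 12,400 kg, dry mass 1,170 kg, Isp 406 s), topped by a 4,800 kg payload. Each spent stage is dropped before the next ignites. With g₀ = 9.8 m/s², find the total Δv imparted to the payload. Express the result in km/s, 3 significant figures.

Δv ≈ 6.94 km/s

Ignition mass of stage 1 = 38,600+3,830 + 12,400+1,170 + 4,800 = 60,800 kg.
Stage 1: m₀ = 60,800 kg, m_f = 60,800 − 38,600 = 22,200 kg; Δv = 250×9.8×ln(2.739) = 2450.0×1.0075 ≈ 2468 m/s.
Stage 2: m₀ = 18,370 kg, m_f = 18,370 − 12,400 = 5,970 kg; Δv = 406×9.8×ln(3.077) = 3978.8×1.1240 ≈ 4472 m/s.
Total Δv = 2468 + 4472 = 6940 m/s.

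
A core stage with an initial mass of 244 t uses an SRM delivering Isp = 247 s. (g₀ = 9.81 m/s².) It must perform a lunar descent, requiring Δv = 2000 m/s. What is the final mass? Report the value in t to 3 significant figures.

v_e = Isp · g₀ = 247 × 9.81 = 2423.1 m/s.
By the Tsiolkovsky rocket equation, m₀/m_f = exp(Δv / v_e) = exp(2000 / 2423.1) = exp(0.8254) = 2.2828.
m_f = m₀ / 2.2828 = 244 / 2.2828 = 106.886 t.

final mass ≈ 107 t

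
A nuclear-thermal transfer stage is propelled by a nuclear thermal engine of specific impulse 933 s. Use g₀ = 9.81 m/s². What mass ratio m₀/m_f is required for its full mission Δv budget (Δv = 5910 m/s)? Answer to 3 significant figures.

v_e = Isp · g₀ = 933 × 9.81 = 9152.7 m/s.
From the ideal rocket equation, m₀/m_f = exp(Δv / v_e) = exp(5910 / 9152.7) = exp(0.6457) = 1.9073.

mass ratio ≈ 1.91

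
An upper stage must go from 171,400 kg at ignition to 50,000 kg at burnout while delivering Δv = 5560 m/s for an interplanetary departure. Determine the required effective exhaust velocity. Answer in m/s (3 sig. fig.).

ln(m₀/m_f) = ln(171400/50000) = ln(3.428) = 1.2320.
v_e = Δv / ln(m₀/m_f) = 5560 / 1.2320 = 4513.1 m/s.

v_e ≈ 4510 m/s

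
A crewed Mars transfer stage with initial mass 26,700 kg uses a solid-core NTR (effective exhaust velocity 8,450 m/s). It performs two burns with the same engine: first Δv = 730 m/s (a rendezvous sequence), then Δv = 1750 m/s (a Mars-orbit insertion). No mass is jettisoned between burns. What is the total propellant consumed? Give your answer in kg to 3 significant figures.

After the first burn: m = 26700 × exp(−730/8450.0) = 26700 × 0.91724 = 24,490.3 kg.
After the second burn: m = 24,490.3 × exp(−1750/8450.0) = 24,490.3 × 0.81294 = 19,909.1 kg.
Total propellant = m₀ − m_final = 26700 − 19,909.1 = 6,790.9 kg.

total propellant consumed ≈ 6790 kg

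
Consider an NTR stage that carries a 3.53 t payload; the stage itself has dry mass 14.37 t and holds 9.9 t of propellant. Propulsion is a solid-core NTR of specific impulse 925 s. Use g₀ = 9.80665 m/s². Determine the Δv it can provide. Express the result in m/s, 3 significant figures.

Δv ≈ 3990 m/s

v_e = Isp · g₀ = 925 × 9.80665 = 9071.2 m/s.
m₀ = payload + dry + propellant = 3.53 + 14.37 + 9.9 = 27.8 t.
m_f = payload + dry = 3.53 + 14.37 = 17.9 t.
Δv = v_e · ln(m₀/m_f) = 9071.2 × ln(1.553) = 9071.2 × 0.4402 ≈ 3993.4 m/s.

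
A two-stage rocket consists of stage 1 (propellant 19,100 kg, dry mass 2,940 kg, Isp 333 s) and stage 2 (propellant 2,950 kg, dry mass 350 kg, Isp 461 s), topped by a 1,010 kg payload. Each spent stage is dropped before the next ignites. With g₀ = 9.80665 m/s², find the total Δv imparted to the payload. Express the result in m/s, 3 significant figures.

Ignition mass of stage 1 = 19,100+2,940 + 2,950+350 + 1,010 = 26,350 kg.
Stage 1: m₀ = 26,350 kg, m_f = 26,350 − 19,100 = 7,250 kg; Δv = 333×9.80665×ln(3.634) = 3265.6×1.2905 ≈ 4214 m/s.
Stage 2: m₀ = 4,310 kg, m_f = 4,310 − 2,950 = 1,360 kg; Δv = 461×9.80665×ln(3.169) = 4520.9×1.1535 ≈ 5215 m/s.
Total Δv = 4214 + 5215 = 9429 m/s.

Δv ≈ 9430 m/s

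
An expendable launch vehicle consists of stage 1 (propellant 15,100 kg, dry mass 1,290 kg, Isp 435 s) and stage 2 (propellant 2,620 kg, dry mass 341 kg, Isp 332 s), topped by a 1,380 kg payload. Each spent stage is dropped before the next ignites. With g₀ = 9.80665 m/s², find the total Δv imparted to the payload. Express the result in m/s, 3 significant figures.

Δv ≈ 8570 m/s

Ignition mass of stage 1 = 15,100+1,290 + 2,620+341 + 1,380 = 20,731 kg.
Stage 1: m₀ = 20,731 kg, m_f = 20,731 − 15,100 = 5,631 kg; Δv = 435×9.80665×ln(3.682) = 4265.9×1.3033 ≈ 5560 m/s.
Stage 2: m₀ = 4,341 kg, m_f = 4,341 − 2,620 = 1,721 kg; Δv = 332×9.80665×ln(2.522) = 3255.8×0.9252 ≈ 3012 m/s.
Total Δv = 5560 + 3012 = 8572 m/s.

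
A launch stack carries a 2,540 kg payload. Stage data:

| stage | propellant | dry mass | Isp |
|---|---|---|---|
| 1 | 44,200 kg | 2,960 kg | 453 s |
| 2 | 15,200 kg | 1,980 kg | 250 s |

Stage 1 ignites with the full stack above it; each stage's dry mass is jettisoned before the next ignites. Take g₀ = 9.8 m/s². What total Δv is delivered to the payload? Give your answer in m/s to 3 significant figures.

Δv ≈ 8410 m/s

Ignition mass of stage 1 = 44,200+2,960 + 15,200+1,980 + 2,540 = 66,880 kg.
Stage 1: m₀ = 66,880 kg, m_f = 66,880 − 44,200 = 22,680 kg; Δv = 453×9.8×ln(2.949) = 4439.4×1.0814 ≈ 4801 m/s.
Stage 2: m₀ = 19,720 kg, m_f = 19,720 − 15,200 = 4,520 kg; Δv = 250×9.8×ln(4.363) = 2450.0×1.4731 ≈ 3609 m/s.
Total Δv = 4801 + 3609 = 8410 m/s.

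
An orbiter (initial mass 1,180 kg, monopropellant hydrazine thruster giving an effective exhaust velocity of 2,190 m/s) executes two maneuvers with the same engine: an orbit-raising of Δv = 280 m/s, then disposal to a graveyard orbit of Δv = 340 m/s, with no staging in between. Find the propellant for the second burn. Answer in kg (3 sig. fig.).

After the first burn: m = 1180 × exp(−280/2190.0) = 1180 × 0.87998 = 1,038.38 kg.
After the second burn: m = 1,038.38 × exp(−340/2190.0) = 1,038.38 × 0.85620 = 889.061 kg.
Second-burn propellant = 1,038.38 − 889.061 = 149.319 kg.

propellant for the second burn ≈ 149 kg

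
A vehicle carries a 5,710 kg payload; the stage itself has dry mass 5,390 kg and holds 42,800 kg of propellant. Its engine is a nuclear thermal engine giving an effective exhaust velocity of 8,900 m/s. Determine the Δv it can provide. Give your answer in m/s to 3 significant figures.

Δv ≈ 14100 m/s

m₀ = payload + dry + propellant = 5,710 + 5,390 + 42,800 = 53,900 kg.
m_f = payload + dry = 5,710 + 5,390 = 11,100 kg.
Using Δv = v_e ln(m₀/m_f): Δv = v_e · ln(m₀/m_f) = 8900.0 × ln(4.856) = 8900.0 × 1.5802 ≈ 14063.6 m/s.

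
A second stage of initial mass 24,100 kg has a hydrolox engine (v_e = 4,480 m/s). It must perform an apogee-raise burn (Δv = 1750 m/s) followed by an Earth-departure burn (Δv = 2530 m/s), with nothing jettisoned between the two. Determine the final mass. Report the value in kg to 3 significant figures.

final mass ≈ 9270 kg

After the first burn: m = 24100 × exp(−1750/4480.0) = 24100 × 0.67663 = 16,306.8 kg.
After the second burn: m = 16,306.8 × exp(−2530/4480.0) = 16,306.8 × 0.56851 = 9,270.58 kg.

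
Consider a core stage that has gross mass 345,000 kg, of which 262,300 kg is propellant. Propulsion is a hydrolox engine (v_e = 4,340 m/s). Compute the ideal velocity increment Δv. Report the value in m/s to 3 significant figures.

Δv ≈ 6200 m/s

m_f = m₀ − m_prop = 345,000 − 262,300 = 82,700 kg.
By the Tsiolkovsky rocket equation, Δv = v_e · ln(m₀/m_f) = 4340.0 × ln(4.172) = 4340.0 × 1.4283 ≈ 6198.9 m/s.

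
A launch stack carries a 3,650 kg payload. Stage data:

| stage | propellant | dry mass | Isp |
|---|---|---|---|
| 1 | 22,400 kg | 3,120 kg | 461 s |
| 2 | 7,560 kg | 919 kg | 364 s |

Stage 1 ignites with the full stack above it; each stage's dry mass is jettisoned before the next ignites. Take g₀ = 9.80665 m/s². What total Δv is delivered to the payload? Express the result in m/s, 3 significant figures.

Ignition mass of stage 1 = 22,400+3,120 + 7,560+919 + 3,650 = 37,649 kg.
Stage 1: m₀ = 37,649 kg, m_f = 37,649 − 22,400 = 15,249 kg; Δv = 461×9.80665×ln(2.469) = 4520.9×0.9038 ≈ 4086 m/s.
Stage 2: m₀ = 12,129 kg, m_f = 12,129 − 7,560 = 4,569 kg; Δv = 364×9.80665×ln(2.655) = 3569.6×0.9763 ≈ 3485 m/s.
Total Δv = 4086 + 3485 = 7571 m/s.

Δv ≈ 7570 m/s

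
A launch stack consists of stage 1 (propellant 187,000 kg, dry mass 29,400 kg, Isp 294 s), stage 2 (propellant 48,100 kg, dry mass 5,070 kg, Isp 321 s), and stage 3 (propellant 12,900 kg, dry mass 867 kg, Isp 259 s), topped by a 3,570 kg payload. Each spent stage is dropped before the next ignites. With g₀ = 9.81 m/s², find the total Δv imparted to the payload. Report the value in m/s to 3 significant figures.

Ignition mass of stage 1 = 187,000+29,400 + 48,100+5,070 + 12,900+867 + 3,570 = 286,907 kg.
Stage 1: m₀ = 286,907 kg, m_f = 286,907 − 187,000 = 99,907 kg; Δv = 294×9.81×ln(2.872) = 2884.1×1.0549 ≈ 3043 m/s.
Stage 2: m₀ = 70,507 kg, m_f = 70,507 − 48,100 = 22,407 kg; Δv = 321×9.81×ln(3.147) = 3149.0×1.1463 ≈ 3610 m/s.
Stage 3: m₀ = 17,337 kg, m_f = 17,337 − 12,900 = 4,437 kg; Δv = 259×9.81×ln(3.907) = 2540.8×1.3629 ≈ 3463 m/s.
Total Δv = 3043 + 3610 + 3463 = 10116 m/s.

Δv ≈ 10100 m/s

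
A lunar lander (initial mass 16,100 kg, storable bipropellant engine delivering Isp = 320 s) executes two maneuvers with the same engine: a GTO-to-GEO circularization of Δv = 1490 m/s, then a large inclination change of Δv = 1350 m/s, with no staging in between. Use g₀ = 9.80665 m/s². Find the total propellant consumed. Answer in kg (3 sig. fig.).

total propellant consumed ≈ 9590 kg

v_e = Isp · g₀ = 320 × 9.80665 = 3138.1 m/s.
After the first burn: m = 16100 × exp(−1490/3138.1) = 16100 × 0.62201 = 10,014.4 kg.
After the second burn: m = 10,014.4 × exp(−1350/3138.1) = 10,014.4 × 0.65038 = 6,513.17 kg.
Total propellant = m₀ − m_final = 16100 − 6,513.17 = 9,586.83 kg.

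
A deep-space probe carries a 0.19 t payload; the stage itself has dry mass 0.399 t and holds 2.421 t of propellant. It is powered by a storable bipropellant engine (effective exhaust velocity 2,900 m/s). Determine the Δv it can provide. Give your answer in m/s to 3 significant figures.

Δv ≈ 4730 m/s

m₀ = payload + dry + propellant = 0.19 + 0.399 + 2.421 = 3.01 t.
m_f = payload + dry = 0.19 + 0.399 = 0.589 t.
Δv = v_e · ln(m₀/m_f) = 2900.0 × ln(5.11) = 2900.0 × 1.6313 ≈ 4730.7 m/s.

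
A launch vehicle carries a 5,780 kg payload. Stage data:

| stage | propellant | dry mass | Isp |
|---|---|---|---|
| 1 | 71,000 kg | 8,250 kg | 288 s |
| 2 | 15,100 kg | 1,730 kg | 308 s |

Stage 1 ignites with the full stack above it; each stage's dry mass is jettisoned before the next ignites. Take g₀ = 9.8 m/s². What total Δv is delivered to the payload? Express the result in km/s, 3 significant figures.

Δv ≈ 6.70 km/s

Ignition mass of stage 1 = 71,000+8,250 + 15,100+1,730 + 5,780 = 101,860 kg.
Stage 1: m₀ = 101,860 kg, m_f = 101,860 − 71,000 = 30,860 kg; Δv = 288×9.8×ln(3.301) = 2822.4×1.1941 ≈ 3370 m/s.
Stage 2: m₀ = 22,610 kg, m_f = 22,610 − 15,100 = 7,510 kg; Δv = 308×9.8×ln(3.011) = 3018.4×1.1022 ≈ 3327 m/s.
Total Δv = 3370 + 3327 = 6697 m/s.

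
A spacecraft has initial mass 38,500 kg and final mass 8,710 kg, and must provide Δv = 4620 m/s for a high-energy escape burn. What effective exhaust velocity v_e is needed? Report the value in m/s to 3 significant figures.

ln(m₀/m_f) = ln(38500/8710) = ln(4.42) = 1.4862.
Rocket equation: v_e = Δv / ln(m₀/m_f) = 4620 / 1.4862 = 3108.6 m/s.

v_e ≈ 3110 m/s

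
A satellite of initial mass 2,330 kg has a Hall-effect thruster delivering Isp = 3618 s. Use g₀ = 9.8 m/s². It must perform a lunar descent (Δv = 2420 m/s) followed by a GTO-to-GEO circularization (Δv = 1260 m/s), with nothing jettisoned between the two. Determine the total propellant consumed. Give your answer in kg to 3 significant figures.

v_e = Isp · g₀ = 3618 × 9.8 = 35456.4 m/s.
After the first burn: m = 2330 × exp(−2420/35456.4) = 2330 × 0.93402 = 2,176.27 kg.
After the second burn: m = 2,176.27 × exp(−1260/35456.4) = 2,176.27 × 0.96509 = 2,100.3 kg.
Total propellant = m₀ − m_final = 2330 − 2,100.3 = 229.7 kg.

total propellant consumed ≈ 230 kg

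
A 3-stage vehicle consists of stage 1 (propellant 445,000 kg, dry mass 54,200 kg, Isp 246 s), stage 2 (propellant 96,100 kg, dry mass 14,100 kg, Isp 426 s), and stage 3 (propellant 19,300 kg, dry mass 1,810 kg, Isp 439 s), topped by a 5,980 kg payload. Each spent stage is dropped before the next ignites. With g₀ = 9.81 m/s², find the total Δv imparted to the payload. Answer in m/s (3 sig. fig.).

Δv ≈ 13300 m/s

Ignition mass of stage 1 = 445,000+54,200 + 96,100+14,100 + 19,300+1,810 + 5,980 = 636,490 kg.
Stage 1: m₀ = 636,490 kg, m_f = 636,490 − 445,000 = 191,490 kg; Δv = 246×9.81×ln(3.324) = 2413.3×1.2011 ≈ 2899 m/s.
Stage 2: m₀ = 137,290 kg, m_f = 137,290 − 96,100 = 41,190 kg; Δv = 426×9.81×ln(3.333) = 4179.1×1.2039 ≈ 5031 m/s.
Stage 3: m₀ = 27,090 kg, m_f = 27,090 − 19,300 = 7,790 kg; Δv = 439×9.81×ln(3.478) = 4306.6×1.2463 ≈ 5367 m/s.
Total Δv = 2899 + 5031 + 5367 = 13297 m/s.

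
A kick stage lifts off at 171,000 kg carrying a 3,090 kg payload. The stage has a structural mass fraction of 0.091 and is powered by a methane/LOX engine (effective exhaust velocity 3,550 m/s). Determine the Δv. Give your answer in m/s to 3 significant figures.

Δv ≈ 7920 m/s

Stage wet mass = m₀ − payload = 171,000 − 3,090 = 167,910 kg.
Stage dry mass = ε × stage wet mass = 0.091 × 167,910 = 15,279.8 kg.
Burnout mass m_f = stage dry + payload = 15,279.8 + 3,090 = 18,369.8 kg.
By the Tsiolkovsky rocket equation, Δv = v_e · ln(171,000/18,369.8) = 3550.0 × ln(9.309) = 3550.0 × 2.2310 ≈ 7920 m/s.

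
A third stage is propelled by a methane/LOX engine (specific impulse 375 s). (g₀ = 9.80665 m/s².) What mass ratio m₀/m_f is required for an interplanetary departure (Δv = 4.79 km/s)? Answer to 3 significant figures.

mass ratio ≈ 3.68

v_e = Isp · g₀ = 375 × 9.80665 = 3677.5 m/s.
m₀/m_f = exp(Δv / v_e) = exp(4790 / 3677.5) = exp(1.3025) = 3.6785.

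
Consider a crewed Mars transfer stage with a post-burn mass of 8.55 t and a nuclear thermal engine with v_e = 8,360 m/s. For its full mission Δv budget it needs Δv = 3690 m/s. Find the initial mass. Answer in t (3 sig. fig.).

initial mass ≈ 13.3 t

Rocket equation: m₀/m_f = exp(Δv / v_e) = exp(3690 / 8360.0) = exp(0.4414) = 1.5549.
m₀ = m_f × 1.5549 = 8.55 × 1.5549 = 13.2944 t.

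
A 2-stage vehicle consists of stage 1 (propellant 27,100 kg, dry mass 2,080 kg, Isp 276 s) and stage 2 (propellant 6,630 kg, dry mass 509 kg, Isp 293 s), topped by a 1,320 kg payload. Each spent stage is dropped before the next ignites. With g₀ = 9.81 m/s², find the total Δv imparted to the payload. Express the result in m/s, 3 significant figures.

Δv ≈ 7850 m/s

Ignition mass of stage 1 = 27,100+2,080 + 6,630+509 + 1,320 = 37,639 kg.
Stage 1: m₀ = 37,639 kg, m_f = 37,639 − 27,100 = 10,539 kg; Δv = 276×9.81×ln(3.571) = 2707.6×1.2730 ≈ 3447 m/s.
Stage 2: m₀ = 8,459 kg, m_f = 8,459 − 6,630 = 1,829 kg; Δv = 293×9.81×ln(4.625) = 2874.3×1.5315 ≈ 4402 m/s.
Total Δv = 3447 + 4402 = 7849 m/s.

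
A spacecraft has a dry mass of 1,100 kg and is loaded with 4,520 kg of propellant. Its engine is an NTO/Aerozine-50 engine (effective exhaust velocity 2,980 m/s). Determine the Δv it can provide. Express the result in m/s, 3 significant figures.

m₀ = m_dry + m_prop = 1,100 + 4,520 = 5,620 kg.
Rocket equation: Δv = v_e · ln(m₀/m_f) = 2980.0 × ln(5.109) = 2980.0 × 1.6310 ≈ 4860.4 m/s.

Δv ≈ 4860 m/s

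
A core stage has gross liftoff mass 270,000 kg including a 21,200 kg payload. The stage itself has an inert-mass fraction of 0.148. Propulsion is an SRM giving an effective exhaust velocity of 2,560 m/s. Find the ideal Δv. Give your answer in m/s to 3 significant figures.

Δv ≈ 3940 m/s

Stage wet mass = m₀ − payload = 270,000 − 21,200 = 248,800 kg.
Stage dry mass = ε × stage wet mass = 0.148 × 248,800 = 36,822.4 kg.
Burnout mass m_f = stage dry + payload = 36,822.4 + 21,200 = 58,022.4 kg.
Δv = v_e · ln(270,000/58,022.4) = 2560.0 × ln(4.653) = 2560.0 × 1.5376 ≈ 3936 m/s.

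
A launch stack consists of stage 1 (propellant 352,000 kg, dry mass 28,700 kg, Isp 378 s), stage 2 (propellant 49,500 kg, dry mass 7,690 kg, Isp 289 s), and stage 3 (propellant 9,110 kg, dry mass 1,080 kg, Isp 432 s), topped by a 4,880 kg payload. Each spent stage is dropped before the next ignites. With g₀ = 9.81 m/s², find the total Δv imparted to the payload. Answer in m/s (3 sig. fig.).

Ignition mass of stage 1 = 352,000+28,700 + 49,500+7,690 + 9,110+1,080 + 4,880 = 452,960 kg.
Stage 1: m₀ = 452,960 kg, m_f = 452,960 − 352,000 = 100,960 kg; Δv = 378×9.81×ln(4.487) = 3708.2×1.5011 ≈ 5566 m/s.
Stage 2: m₀ = 72,260 kg, m_f = 72,260 − 49,500 = 22,760 kg; Δv = 289×9.81×ln(3.175) = 2835.1×1.1553 ≈ 3275 m/s.
Stage 3: m₀ = 15,070 kg, m_f = 15,070 − 9,110 = 5,960 kg; Δv = 432×9.81×ln(2.529) = 4237.9×0.9276 ≈ 3931 m/s.
Total Δv = 5566 + 3275 + 3931 = 12772 m/s.

Δv ≈ 12800 m/s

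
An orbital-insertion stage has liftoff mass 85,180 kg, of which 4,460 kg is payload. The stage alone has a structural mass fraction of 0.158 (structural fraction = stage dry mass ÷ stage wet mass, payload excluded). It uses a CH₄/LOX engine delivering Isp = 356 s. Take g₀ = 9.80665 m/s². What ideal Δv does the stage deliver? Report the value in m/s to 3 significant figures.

Stage wet mass = m₀ − payload = 85,180 − 4,460 = 80,720 kg.
Stage dry mass = ε × stage wet mass = 0.158 × 80,720 = 12,753.8 kg.
Burnout mass m_f = stage dry + payload = 12,753.8 + 4,460 = 17,213.8 kg.
v_e = Isp · g₀ = 356 × 9.80665 = 3491.2 m/s.
Using Δv = v_e ln(m₀/m_f): Δv = v_e · ln(85,180/17,213.8) = 3491.2 × ln(4.948) = 3491.2 × 1.5991 ≈ 5583 m/s.

Δv ≈ 5580 m/s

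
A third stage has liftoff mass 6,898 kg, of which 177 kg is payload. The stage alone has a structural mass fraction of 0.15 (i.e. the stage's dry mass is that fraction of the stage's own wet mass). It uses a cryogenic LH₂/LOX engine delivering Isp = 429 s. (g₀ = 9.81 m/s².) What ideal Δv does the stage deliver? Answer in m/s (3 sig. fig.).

Δv ≈ 7410 m/s

Stage wet mass = m₀ − payload = 6,898 − 177 = 6,721 kg.
Stage dry mass = ε × stage wet mass = 0.15 × 6,721 = 1,008.15 kg.
Burnout mass m_f = stage dry + payload = 1,008.15 + 177 = 1,185.15 kg.
v_e = Isp · g₀ = 429 × 9.81 = 4208.5 m/s.
Δv = v_e · ln(6,898/1,185.15) = 4208.5 × ln(5.82) = 4208.5 × 1.7614 ≈ 7413 m/s.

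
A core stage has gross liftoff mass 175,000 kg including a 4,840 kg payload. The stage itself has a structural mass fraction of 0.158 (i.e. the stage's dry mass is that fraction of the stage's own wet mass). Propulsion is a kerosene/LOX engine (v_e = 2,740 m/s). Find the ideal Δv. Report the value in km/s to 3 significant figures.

Δv ≈ 4.68 km/s

Stage wet mass = m₀ − payload = 175,000 − 4,840 = 170,160 kg.
Stage dry mass = ε × stage wet mass = 0.158 × 170,160 = 26,885.3 kg.
Burnout mass m_f = stage dry + payload = 26,885.3 + 4,840 = 31,725.3 kg.
Rocket equation: Δv = v_e · ln(175,000/31,725.3) = 2740.0 × ln(5.516) = 2740.0 × 1.7077 ≈ 4679 m/s.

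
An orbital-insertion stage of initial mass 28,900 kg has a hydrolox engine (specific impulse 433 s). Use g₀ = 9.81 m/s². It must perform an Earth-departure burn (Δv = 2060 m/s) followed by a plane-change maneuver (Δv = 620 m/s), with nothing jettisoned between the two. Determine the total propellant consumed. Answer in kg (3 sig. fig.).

total propellant consumed ≈ 13500 kg

v_e = Isp · g₀ = 433 × 9.81 = 4247.7 m/s.
After the first burn: m = 28900 × exp(−2060/4247.7) = 28900 × 0.61572 = 17,794.3 kg.
After the second burn: m = 17,794.3 × exp(−620/4247.7) = 17,794.3 × 0.86419 = 15,377.7 kg.
Total propellant = m₀ − m_final = 28900 − 15,377.7 = 13,522.3 kg.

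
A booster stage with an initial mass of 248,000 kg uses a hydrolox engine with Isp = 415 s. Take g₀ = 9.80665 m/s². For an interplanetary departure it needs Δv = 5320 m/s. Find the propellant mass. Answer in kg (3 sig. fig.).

v_e = Isp · g₀ = 415 × 9.80665 = 4069.8 m/s.
Using Δv = v_e ln(m₀/m_f): m₀/m_f = exp(Δv / v_e) = exp(5320 / 4069.8) = exp(1.3072) = 3.6958.
m_f = 248,000 / 3.6958 = 67,103.2 kg, so propellant = m₀ − m_f = 248,000 − 67,103.2 = 180,896.8 kg.

propellant mass ≈ 181000 kg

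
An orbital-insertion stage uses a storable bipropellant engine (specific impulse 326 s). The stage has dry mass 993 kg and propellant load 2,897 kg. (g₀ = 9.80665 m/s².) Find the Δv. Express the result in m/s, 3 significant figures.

v_e = Isp · g₀ = 326 × 9.80665 = 3197.0 m/s.
m₀ = m_dry + m_prop = 993 + 2,897 = 3,890 kg.
Δv = v_e · ln(m₀/m_f) = 3197.0 × ln(3.917) = 3197.0 × 1.3654 ≈ 4365.2 m/s.

Δv ≈ 4370 m/s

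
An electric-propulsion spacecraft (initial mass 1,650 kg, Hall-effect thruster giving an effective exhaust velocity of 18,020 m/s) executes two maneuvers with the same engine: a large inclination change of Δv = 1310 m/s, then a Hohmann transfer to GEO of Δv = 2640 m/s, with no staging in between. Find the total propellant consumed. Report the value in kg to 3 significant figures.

total propellant consumed ≈ 325 kg

After the first burn: m = 1650 × exp(−1310/18020.0) = 1650 × 0.92988 = 1,534.3 kg.
After the second burn: m = 1,534.3 × exp(−2640/18020.0) = 1,534.3 × 0.86372 = 1,325.21 kg.
Total propellant = m₀ − m_final = 1650 − 1,325.21 = 324.79 kg.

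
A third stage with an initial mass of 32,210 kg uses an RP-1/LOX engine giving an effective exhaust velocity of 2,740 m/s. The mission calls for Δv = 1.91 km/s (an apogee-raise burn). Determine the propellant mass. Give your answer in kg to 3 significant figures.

propellant mass ≈ 16200 kg

Using Δv = v_e ln(m₀/m_f): m₀/m_f = exp(Δv / v_e) = exp(1910 / 2740.0) = exp(0.6971) = 2.0079.
m_f = 32,210 / 2.0079 = 16,041.6 kg, so propellant = m₀ − m_f = 32,210 − 16,041.6 = 16,168.4 kg.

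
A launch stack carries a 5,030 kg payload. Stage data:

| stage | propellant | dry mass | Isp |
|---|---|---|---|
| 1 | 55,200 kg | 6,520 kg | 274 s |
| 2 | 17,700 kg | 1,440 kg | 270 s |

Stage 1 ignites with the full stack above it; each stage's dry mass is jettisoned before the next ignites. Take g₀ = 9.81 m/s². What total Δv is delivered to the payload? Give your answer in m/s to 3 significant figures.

Δv ≈ 6260 m/s

Ignition mass of stage 1 = 55,200+6,520 + 17,700+1,440 + 5,030 = 85,890 kg.
Stage 1: m₀ = 85,890 kg, m_f = 85,890 − 55,200 = 30,690 kg; Δv = 274×9.81×ln(2.799) = 2687.9×1.0291 ≈ 2766 m/s.
Stage 2: m₀ = 24,170 kg, m_f = 24,170 − 17,700 = 6,470 kg; Δv = 270×9.81×ln(3.736) = 2648.7×1.3179 ≈ 3491 m/s.
Total Δv = 2766 + 3491 = 6257 m/s.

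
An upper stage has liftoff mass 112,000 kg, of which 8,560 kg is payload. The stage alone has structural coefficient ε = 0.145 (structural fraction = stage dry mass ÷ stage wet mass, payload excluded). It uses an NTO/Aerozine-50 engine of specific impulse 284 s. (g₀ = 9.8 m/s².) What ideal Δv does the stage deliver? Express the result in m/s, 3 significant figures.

Δv ≈ 4340 m/s

Stage wet mass = m₀ − payload = 112,000 − 8,560 = 103,440 kg.
Stage dry mass = ε × stage wet mass = 0.145 × 103,440 = 14,998.8 kg.
Burnout mass m_f = stage dry + payload = 14,998.8 + 8,560 = 23,558.8 kg.
v_e = Isp · g₀ = 284 × 9.8 = 2783.2 m/s.
Rocket equation: Δv = v_e · ln(112,000/23,558.8) = 2783.2 × ln(4.754) = 2783.2 × 1.5590 ≈ 4339 m/s.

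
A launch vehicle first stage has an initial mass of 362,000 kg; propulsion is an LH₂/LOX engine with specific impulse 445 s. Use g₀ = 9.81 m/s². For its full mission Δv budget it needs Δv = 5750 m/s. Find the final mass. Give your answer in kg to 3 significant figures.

v_e = Isp · g₀ = 445 × 9.81 = 4365.4 m/s.
Rocket equation: m₀/m_f = exp(Δv / v_e) = exp(5750 / 4365.4) = exp(1.3172) = 3.7328.
m_f = m₀ / 3.7328 = 362,000 / 3.7328 = 96,978.1 kg.

final mass ≈ 97000 kg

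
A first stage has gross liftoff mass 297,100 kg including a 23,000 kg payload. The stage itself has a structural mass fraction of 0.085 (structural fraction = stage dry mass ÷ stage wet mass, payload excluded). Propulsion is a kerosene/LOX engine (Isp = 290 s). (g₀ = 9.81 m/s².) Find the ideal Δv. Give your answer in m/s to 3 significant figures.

Stage wet mass = m₀ − payload = 297,100 − 23,000 = 274,100 kg.
Stage dry mass = ε × stage wet mass = 0.085 × 274,100 = 23,298.5 kg.
Burnout mass m_f = stage dry + payload = 23,298.5 + 23,000 = 46,298.5 kg.
v_e = Isp · g₀ = 290 × 9.81 = 2844.9 m/s.
Δv = v_e · ln(297,100/46,298.5) = 2844.9 × ln(6.417) = 2844.9 × 1.8590 ≈ 5289 m/s.

Δv ≈ 5290 m/s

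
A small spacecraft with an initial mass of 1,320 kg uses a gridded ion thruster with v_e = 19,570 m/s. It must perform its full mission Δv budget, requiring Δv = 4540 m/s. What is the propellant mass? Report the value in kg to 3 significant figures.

From the ideal rocket equation, m₀/m_f = exp(Δv / v_e) = exp(4540 / 19570.0) = exp(0.2320) = 1.2611.
m_f = 1,320 / 1.2611 = 1,046.71 kg, so propellant = m₀ − m_f = 1,320 − 1,046.71 = 273.29 kg.

propellant mass ≈ 273 kg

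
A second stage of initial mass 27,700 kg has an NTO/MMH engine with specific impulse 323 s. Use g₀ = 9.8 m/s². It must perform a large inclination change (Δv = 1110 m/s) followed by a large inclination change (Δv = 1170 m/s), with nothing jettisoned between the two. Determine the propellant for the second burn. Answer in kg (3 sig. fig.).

propellant for the second burn ≈ 6030 kg

v_e = Isp · g₀ = 323 × 9.8 = 3165.4 m/s.
After the first burn: m = 27700 × exp(−1110/3165.4) = 27700 × 0.70422 = 19,506.9 kg.
After the second burn: m = 19,506.9 × exp(−1170/3165.4) = 19,506.9 × 0.69100 = 13,479.3 kg.
Second-burn propellant = 19,506.9 − 13,479.3 = 6,027.6 kg.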